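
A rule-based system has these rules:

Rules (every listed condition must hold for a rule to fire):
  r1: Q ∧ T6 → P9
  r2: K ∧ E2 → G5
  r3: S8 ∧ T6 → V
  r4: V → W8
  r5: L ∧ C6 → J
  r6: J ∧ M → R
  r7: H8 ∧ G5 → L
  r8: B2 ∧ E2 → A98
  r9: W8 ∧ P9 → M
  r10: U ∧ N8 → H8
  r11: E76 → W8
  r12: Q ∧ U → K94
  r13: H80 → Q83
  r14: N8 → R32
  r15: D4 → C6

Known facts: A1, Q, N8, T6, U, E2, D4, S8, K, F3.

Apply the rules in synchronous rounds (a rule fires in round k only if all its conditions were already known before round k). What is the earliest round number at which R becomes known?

4

[1] r1 [Q ∧ T6 → P9]; r2 [K ∧ E2 → G5]; r3 [S8 ∧ T6 → V]; r10 [U ∧ N8 → H8]; r12 [Q ∧ U → K94]; r14 [N8 → R32]; r15 [D4 → C6]. ⇒ new: P9, G5, V, H8, K94, R32, C6.
[2] r4 [V → W8]; r7 [H8 ∧ G5 → L]. ⇒ new: W8, L.
[3] r5 [L ∧ C6 → J]; r9 [W8 ∧ P9 → M]. ⇒ new: J, M.
[4] r6 [J ∧ M → R]. ⇒ new: R.
R first appears in round 4.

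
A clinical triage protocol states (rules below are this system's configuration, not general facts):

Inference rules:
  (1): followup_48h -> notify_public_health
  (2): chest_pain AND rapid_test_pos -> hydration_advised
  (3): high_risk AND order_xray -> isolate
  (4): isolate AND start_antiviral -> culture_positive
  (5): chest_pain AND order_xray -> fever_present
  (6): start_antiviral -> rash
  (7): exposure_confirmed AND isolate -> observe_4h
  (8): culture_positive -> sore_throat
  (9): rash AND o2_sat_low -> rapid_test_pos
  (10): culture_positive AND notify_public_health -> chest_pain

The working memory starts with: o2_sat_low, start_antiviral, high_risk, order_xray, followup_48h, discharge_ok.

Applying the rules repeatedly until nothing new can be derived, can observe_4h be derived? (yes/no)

Round 1: (1) [followup_48h -> notify_public_health]; (3) [high_risk AND order_xray -> isolate]; (6) [start_antiviral -> rash]. Adds notify_public_health, isolate, rash.
Round 2: (4) [isolate AND start_antiviral -> culture_positive]; (9) [rash AND o2_sat_low -> rapid_test_pos]. Adds culture_positive, rapid_test_pos.
Round 3: (8) [culture_positive -> sore_throat]; (10) [culture_positive AND notify_public_health -> chest_pain]. Adds sore_throat, chest_pain.
Round 4: (2) [chest_pain AND rapid_test_pos -> hydration_advised]; (5) [chest_pain AND order_xray -> fever_present]. Adds hydration_advised, fever_present.
Fixed point reached. observe_4h is concluded only by (7); (7) needs exposure_confirmed (never derived).

no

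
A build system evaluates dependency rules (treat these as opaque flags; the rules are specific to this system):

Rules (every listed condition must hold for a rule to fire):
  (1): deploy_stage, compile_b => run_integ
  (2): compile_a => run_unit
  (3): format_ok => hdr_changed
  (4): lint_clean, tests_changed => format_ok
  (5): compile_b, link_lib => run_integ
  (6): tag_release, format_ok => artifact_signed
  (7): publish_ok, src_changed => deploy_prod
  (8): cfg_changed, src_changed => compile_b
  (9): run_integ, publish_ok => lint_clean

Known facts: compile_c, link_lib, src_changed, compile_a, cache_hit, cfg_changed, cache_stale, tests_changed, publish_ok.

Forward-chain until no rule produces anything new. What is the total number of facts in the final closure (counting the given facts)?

16

Round 1: (2) [compile_a => run_unit]; (7) [publish_ok, src_changed => deploy_prod]; (8) [cfg_changed, src_changed => compile_b]. New: run_unit, deploy_prod, compile_b.
Round 2: (5) [compile_b, link_lib => run_integ]. New: run_integ.
Round 3: (9) [run_integ, publish_ok => lint_clean]. New: lint_clean.
Round 4: (4) [lint_clean, tests_changed => format_ok]. New: format_ok.
Round 5: (3) [format_ok => hdr_changed]. New: hdr_changed.
Closure: {cache_hit, cache_stale, cfg_changed, compile_a, compile_b, compile_c, deploy_prod, format_ok, hdr_changed, link_lib, lint_clean, publish_ok, run_integ, run_unit, src_changed, tests_changed} — 16 facts.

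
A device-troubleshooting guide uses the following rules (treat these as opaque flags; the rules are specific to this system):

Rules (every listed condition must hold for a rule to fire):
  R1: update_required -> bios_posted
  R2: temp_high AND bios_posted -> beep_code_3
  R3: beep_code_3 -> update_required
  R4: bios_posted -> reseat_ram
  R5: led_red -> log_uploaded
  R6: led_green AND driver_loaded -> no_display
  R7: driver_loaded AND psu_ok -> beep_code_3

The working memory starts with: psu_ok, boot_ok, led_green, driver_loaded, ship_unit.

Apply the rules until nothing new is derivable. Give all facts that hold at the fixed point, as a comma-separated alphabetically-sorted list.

beep_code_3, bios_posted, boot_ok, driver_loaded, led_green, no_display, psu_ok, reseat_ram, ship_unit, update_required

Round 1 — R6, R7, derive no_display, beep_code_3.
Round 2 — R3, derive update_required.
Round 3 — R1, derive bios_posted.
Round 4 — R4, derive reseat_ram.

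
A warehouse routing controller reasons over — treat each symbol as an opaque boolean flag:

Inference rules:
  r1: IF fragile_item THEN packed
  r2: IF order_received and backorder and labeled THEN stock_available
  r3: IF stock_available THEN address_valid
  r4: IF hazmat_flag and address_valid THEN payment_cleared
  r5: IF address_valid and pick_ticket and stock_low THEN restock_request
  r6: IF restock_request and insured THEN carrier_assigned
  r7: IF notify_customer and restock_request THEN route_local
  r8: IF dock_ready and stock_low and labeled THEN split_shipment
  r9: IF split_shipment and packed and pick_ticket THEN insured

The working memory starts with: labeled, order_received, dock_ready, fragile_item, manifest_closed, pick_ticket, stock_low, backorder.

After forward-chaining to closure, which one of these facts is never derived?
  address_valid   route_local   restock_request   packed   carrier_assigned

route_local

[1] r1 [IF fragile_item THEN packed]; r2 [IF order_received and backorder and labeled THEN stock_available]; r8 [IF dock_ready and stock_low and labeled THEN split_shipment]. ⇒ new: packed, stock_available, split_shipment.
[2] r3 [IF stock_available THEN address_valid]; r9 [IF split_shipment and packed and pick_ticket THEN insured]. ⇒ new: address_valid, insured.
[3] r5 [IF address_valid and pick_ticket and stock_low THEN restock_request]. ⇒ new: restock_request.
[4] r6 [IF restock_request and insured THEN carrier_assigned]. ⇒ new: carrier_assigned.
Derived: carrier_assigned (round 4), restock_request (round 3), address_valid (round 2), packed (round 1). route_local never appears in any round.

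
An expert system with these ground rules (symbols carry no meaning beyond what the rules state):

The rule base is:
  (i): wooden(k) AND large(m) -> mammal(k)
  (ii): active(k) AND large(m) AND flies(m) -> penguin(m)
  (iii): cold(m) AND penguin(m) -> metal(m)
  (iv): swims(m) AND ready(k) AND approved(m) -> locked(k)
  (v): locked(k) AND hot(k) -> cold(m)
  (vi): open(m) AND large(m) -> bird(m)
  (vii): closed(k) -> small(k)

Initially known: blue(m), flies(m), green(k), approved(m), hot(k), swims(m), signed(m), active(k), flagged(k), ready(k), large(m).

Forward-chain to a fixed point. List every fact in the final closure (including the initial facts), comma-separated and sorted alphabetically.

Round 1 — (ii), (iv), derive penguin(m), locked(k).
Round 2 — (v), derive cold(m).
Round 3 — (iii), derive metal(m).

active(k), approved(m), blue(m), cold(m), flagged(k), flies(m), green(k), hot(k), large(m), locked(k), metal(m), penguin(m), ready(k), signed(m), swims(m)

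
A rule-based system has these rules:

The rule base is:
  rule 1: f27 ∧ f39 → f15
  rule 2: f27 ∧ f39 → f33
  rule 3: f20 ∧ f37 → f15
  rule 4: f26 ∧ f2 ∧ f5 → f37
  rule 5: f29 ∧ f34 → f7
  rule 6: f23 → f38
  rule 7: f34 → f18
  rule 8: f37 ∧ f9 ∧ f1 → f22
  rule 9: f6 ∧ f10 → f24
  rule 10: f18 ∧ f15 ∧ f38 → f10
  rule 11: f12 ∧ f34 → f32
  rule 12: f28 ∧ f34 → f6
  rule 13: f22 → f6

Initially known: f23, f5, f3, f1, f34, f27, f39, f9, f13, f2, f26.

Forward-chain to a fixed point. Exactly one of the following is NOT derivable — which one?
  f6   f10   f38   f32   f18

f32

Round 1: rule 1 [f27 ∧ f39 → f15]; rule 2 [f27 ∧ f39 → f33]; rule 4 [f26 ∧ f2 ∧ f5 → f37]; rule 6 [f23 → f38]; rule 7 [f34 → f18]. Adds f15, f33, f37, f38, f18.
Round 2: rule 8 [f37 ∧ f9 ∧ f1 → f22]; rule 10 [f18 ∧ f15 ∧ f38 → f10]. Adds f22, f10.
Round 3: rule 13 [f22 → f6]. Adds f6.
Round 4: rule 9 [f6 ∧ f10 → f24]. Adds f24.
Derived: f6 (round 3), f38 (round 1), f18 (round 1), f10 (round 2). f32 never appears in any round.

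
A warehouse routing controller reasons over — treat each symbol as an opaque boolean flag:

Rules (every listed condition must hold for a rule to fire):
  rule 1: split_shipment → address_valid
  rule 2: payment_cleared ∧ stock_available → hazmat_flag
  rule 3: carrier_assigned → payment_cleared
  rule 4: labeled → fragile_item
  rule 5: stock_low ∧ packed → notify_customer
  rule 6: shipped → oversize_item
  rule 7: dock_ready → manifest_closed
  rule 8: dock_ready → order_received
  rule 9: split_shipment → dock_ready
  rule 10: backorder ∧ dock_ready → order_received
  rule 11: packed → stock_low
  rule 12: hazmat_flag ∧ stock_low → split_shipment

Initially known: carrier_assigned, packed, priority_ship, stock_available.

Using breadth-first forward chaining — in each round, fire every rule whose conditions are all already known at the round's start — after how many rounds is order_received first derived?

5

Round 1: rule 3 [carrier_assigned → payment_cleared]; rule 11 [packed → stock_low]. Adds payment_cleared, stock_low.
Round 2: rule 2 [payment_cleared ∧ stock_available → hazmat_flag]; rule 5 [stock_low ∧ packed → notify_customer]. Adds hazmat_flag, notify_customer.
Round 3: rule 12 [hazmat_flag ∧ stock_low → split_shipment]. Adds split_shipment.
Round 4: rule 1 [split_shipment → address_valid]; rule 9 [split_shipment → dock_ready]. Adds address_valid, dock_ready.
Round 5: rule 7 [dock_ready → manifest_closed]; rule 8 [dock_ready → order_received]. Adds manifest_closed, order_received.
order_received first appears in round 5.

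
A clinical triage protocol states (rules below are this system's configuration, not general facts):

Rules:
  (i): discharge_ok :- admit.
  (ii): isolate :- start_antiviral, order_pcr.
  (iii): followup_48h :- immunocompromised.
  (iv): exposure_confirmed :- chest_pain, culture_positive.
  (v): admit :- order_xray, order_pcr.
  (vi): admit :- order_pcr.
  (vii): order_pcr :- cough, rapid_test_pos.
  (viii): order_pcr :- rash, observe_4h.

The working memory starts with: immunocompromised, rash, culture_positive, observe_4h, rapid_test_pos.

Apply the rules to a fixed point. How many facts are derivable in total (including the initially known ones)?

9

[1] (iii) [followup_48h :- immunocompromised.]; (viii) [order_pcr :- rash, observe_4h.]. ⇒ new: followup_48h, order_pcr.
[2] (vi) [admit :- order_pcr.]. ⇒ new: admit.
[3] (i) [discharge_ok :- admit.]. ⇒ new: discharge_ok.
Closure: {admit, culture_positive, discharge_ok, followup_48h, immunocompromised, observe_4h, order_pcr, rapid_test_pos, rash} — 9 facts.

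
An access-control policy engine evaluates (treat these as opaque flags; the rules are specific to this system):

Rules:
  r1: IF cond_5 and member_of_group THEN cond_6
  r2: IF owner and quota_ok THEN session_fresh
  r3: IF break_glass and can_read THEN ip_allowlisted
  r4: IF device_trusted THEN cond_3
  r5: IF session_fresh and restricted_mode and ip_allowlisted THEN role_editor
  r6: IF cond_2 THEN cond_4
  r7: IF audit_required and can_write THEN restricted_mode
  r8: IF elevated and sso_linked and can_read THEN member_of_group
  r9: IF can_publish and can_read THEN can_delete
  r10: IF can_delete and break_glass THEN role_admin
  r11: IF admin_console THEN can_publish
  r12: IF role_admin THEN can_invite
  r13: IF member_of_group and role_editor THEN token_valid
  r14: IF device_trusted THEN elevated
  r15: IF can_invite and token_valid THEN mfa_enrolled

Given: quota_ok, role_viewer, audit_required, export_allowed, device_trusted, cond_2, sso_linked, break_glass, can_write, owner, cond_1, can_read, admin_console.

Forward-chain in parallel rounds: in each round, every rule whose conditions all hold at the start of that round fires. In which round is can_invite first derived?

4

Round 1: r2 [IF owner and quota_ok THEN session_fresh]; r3 [IF break_glass and can_read THEN ip_allowlisted]; r4 [IF device_trusted THEN cond_3]; r6 [IF cond_2 THEN cond_4]; r7 [IF audit_required and can_write THEN restricted_mode]; r11 [IF admin_console THEN can_publish]; r14 [IF device_trusted THEN elevated]. New: session_fresh, ip_allowlisted, cond_3, cond_4, restricted_mode, can_publish, elevated.
Round 2: r5 [IF session_fresh and restricted_mode and ip_allowlisted THEN role_editor]; r8 [IF elevated and sso_linked and can_read THEN member_of_group]; r9 [IF can_publish and can_read THEN can_delete]. New: role_editor, member_of_group, can_delete.
Round 3: r10 [IF can_delete and break_glass THEN role_admin]; r13 [IF member_of_group and role_editor THEN token_valid]. New: role_admin, token_valid.
Round 4: r12 [IF role_admin THEN can_invite]. New: can_invite.
can_invite first appears in round 4.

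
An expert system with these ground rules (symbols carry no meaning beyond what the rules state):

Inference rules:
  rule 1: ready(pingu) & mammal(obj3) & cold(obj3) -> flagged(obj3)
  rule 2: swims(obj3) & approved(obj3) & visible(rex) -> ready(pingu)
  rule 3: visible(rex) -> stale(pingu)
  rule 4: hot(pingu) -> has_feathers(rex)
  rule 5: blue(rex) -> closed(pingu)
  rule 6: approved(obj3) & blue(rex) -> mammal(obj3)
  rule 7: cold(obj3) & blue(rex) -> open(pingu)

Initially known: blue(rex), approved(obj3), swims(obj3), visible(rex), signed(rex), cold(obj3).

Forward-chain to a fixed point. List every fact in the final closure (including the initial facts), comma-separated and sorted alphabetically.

Round 1: rule 2 [swims(obj3) & approved(obj3) & visible(rex) -> ready(pingu)]; rule 3 [visible(rex) -> stale(pingu)]; rule 5 [blue(rex) -> closed(pingu)]; rule 6 [approved(obj3) & blue(rex) -> mammal(obj3)]; rule 7 [cold(obj3) & blue(rex) -> open(pingu)]. New: ready(pingu), stale(pingu), closed(pingu), mammal(obj3), open(pingu).
Round 2: rule 1 [ready(pingu) & mammal(obj3) & cold(obj3) -> flagged(obj3)]. New: flagged(obj3).

approved(obj3), blue(rex), closed(pingu), cold(obj3), flagged(obj3), mammal(obj3), open(pingu), ready(pingu), signed(rex), stale(pingu), swims(obj3), visible(rex)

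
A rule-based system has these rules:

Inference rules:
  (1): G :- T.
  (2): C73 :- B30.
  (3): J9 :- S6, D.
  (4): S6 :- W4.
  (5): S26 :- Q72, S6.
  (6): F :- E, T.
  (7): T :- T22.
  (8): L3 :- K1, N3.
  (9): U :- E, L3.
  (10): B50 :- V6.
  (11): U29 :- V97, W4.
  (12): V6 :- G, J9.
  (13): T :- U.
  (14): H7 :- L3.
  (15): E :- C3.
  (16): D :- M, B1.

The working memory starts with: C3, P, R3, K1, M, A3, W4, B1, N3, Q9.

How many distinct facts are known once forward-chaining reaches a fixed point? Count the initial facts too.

22

Round 1: (4) [S6 :- W4.]; (8) [L3 :- K1, N3.]; (15) [E :- C3.]; (16) [D :- M, B1.]. New: S6, L3, E, D.
Round 2: (3) [J9 :- S6, D.]; (9) [U :- E, L3.]; (14) [H7 :- L3.]. New: J9, U, H7.
Round 3: (13) [T :- U.]. New: T.
Round 4: (1) [G :- T.]; (6) [F :- E, T.]. New: G, F.
Round 5: (12) [V6 :- G, J9.]. New: V6.
Round 6: (10) [B50 :- V6.]. New: B50.
Closure: {A3, B1, B50, C3, D, E, F, G, H7, J9, K1, L3, M, N3, P, Q9, R3, S6, T, U, V6, W4} — 22 facts.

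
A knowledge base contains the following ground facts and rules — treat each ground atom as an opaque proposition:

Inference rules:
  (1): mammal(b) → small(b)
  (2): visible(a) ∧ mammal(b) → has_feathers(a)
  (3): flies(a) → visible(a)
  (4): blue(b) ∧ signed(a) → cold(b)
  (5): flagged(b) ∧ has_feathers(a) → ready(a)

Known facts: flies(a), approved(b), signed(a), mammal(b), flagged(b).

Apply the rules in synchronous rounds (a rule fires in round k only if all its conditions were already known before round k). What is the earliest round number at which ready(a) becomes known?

3

Round 1 — (1), (3), derive small(b), visible(a).
Round 2 — (2), derive has_feathers(a).
Round 3 — (5), derive ready(a).
ready(a) first appears in round 3.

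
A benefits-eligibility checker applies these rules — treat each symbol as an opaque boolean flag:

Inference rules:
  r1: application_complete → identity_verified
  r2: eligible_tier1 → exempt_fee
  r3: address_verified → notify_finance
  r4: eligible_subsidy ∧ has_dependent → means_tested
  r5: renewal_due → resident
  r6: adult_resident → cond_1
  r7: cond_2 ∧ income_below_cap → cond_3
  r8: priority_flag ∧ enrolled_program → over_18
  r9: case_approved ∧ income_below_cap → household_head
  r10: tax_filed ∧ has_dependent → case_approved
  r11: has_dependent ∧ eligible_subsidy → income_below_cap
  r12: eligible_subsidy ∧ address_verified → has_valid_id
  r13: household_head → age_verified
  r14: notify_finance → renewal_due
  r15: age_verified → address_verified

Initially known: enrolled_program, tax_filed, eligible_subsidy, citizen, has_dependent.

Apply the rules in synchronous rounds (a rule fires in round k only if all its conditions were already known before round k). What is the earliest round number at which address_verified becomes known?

4

Round 1: r4 [eligible_subsidy ∧ has_dependent → means_tested]; r10 [tax_filed ∧ has_dependent → case_approved]; r11 [has_dependent ∧ eligible_subsidy → income_below_cap]. Adds means_tested, case_approved, income_below_cap.
Round 2: r9 [case_approved ∧ income_below_cap → household_head]. Adds household_head.
Round 3: r13 [household_head → age_verified]. Adds age_verified.
Round 4: r15 [age_verified → address_verified]. Adds address_verified.
address_verified first appears in round 4.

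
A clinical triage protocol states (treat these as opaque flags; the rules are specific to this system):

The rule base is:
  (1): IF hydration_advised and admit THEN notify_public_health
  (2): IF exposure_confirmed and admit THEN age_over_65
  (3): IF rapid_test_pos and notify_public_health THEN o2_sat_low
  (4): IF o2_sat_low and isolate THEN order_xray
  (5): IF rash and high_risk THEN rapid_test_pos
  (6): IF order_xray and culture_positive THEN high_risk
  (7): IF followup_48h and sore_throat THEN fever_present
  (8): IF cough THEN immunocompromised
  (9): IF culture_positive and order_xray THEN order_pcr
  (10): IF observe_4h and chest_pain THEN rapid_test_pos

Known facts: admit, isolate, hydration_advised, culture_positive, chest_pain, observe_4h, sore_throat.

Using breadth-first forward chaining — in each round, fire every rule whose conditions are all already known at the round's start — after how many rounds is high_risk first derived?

4

Round 1: (1) [IF hydration_advised and admit THEN notify_public_health]; (10) [IF observe_4h and chest_pain THEN rapid_test_pos]. New: notify_public_health, rapid_test_pos.
Round 2: (3) [IF rapid_test_pos and notify_public_health THEN o2_sat_low]. New: o2_sat_low.
Round 3: (4) [IF o2_sat_low and isolate THEN order_xray]. New: order_xray.
Round 4: (6) [IF order_xray and culture_positive THEN high_risk]; (9) [IF culture_positive and order_xray THEN order_pcr]. New: high_risk, order_pcr.
high_risk first appears in round 4.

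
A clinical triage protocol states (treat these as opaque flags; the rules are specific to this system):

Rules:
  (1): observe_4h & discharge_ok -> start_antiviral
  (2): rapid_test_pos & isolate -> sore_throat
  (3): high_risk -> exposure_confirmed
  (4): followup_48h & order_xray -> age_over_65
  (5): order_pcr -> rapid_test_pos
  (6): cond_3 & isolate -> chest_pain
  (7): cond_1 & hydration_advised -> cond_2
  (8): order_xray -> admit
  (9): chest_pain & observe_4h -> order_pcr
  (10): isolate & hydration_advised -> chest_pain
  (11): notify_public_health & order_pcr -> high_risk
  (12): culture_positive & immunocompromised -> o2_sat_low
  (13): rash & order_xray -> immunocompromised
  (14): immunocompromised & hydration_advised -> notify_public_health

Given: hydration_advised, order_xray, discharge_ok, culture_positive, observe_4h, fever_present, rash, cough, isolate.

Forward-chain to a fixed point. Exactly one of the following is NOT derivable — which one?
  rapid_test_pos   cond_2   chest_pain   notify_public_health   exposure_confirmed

Round 1 fires (1), (8), (10), (13), giving start_antiviral, admit, chest_pain, immunocompromised.
Round 2 fires (9), (12), (14), giving order_pcr, o2_sat_low, notify_public_health.
Round 3 fires (5), (11), giving rapid_test_pos, high_risk.
Round 4 fires (2), (3), giving sore_throat, exposure_confirmed.
Derived: notify_public_health (round 2), rapid_test_pos (round 3), chest_pain (round 1), exposure_confirmed (round 4). cond_2 never appears in any round.

cond_2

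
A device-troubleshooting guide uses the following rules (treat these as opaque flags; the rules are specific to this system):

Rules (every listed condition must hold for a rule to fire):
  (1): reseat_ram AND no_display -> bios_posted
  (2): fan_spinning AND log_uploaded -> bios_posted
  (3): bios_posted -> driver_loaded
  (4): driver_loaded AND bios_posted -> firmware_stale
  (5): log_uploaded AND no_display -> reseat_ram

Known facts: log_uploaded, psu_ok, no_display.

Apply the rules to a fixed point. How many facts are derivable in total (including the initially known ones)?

7

Round 1 — (5), derive reseat_ram.
Round 2 — (1), derive bios_posted.
Round 3 — (3), derive driver_loaded.
Round 4 — (4), derive firmware_stale.
Closure: {bios_posted, driver_loaded, firmware_stale, log_uploaded, no_display, psu_ok, reseat_ram} — 7 facts.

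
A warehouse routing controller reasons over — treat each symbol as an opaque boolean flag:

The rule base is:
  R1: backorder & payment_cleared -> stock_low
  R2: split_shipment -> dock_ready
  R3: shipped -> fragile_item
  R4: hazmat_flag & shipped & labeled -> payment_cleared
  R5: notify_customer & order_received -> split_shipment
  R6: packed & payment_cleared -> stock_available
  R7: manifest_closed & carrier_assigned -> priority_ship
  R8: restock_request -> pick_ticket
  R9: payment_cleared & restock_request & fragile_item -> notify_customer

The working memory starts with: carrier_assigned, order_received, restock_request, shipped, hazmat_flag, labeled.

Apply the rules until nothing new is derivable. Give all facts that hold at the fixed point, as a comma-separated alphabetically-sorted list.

carrier_assigned, dock_ready, fragile_item, hazmat_flag, labeled, notify_customer, order_received, payment_cleared, pick_ticket, restock_request, shipped, split_shipment

[1] R3 [shipped -> fragile_item]; R4 [hazmat_flag & shipped & labeled -> payment_cleared]; R8 [restock_request -> pick_ticket]. ⇒ new: fragile_item, payment_cleared, pick_ticket.
[2] R9 [payment_cleared & restock_request & fragile_item -> notify_customer]. ⇒ new: notify_customer.
[3] R5 [notify_customer & order_received -> split_shipment]. ⇒ new: split_shipment.
[4] R2 [split_shipment -> dock_ready]. ⇒ new: dock_ready.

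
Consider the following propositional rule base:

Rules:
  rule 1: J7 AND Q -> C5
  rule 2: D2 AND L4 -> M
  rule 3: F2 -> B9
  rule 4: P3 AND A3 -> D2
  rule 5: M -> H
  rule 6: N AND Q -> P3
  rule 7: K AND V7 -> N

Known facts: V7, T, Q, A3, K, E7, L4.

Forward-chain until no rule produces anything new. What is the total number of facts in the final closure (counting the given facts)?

Round 1 — rule 7, derive N.
Round 2 — rule 6, derive P3.
Round 3 — rule 4, derive D2.
Round 4 — rule 2, derive M.
Round 5 — rule 5, derive H.
Closure: {A3, D2, E7, H, K, L4, M, N, P3, Q, T, V7} — 12 facts.

12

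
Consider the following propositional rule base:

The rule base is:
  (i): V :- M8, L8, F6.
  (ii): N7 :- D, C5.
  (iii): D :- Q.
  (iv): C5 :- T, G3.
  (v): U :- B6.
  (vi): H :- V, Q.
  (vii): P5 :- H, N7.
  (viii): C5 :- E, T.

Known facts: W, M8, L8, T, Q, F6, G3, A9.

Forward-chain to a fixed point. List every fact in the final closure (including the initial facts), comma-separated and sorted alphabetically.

A9, C5, D, F6, G3, H, L8, M8, N7, P5, Q, T, V, W

Round 1: (i) [V :- M8, L8, F6.]; (iii) [D :- Q.]; (iv) [C5 :- T, G3.]. New: V, D, C5.
Round 2: (ii) [N7 :- D, C5.]; (vi) [H :- V, Q.]. New: N7, H.
Round 3: (vii) [P5 :- H, N7.]. New: P5.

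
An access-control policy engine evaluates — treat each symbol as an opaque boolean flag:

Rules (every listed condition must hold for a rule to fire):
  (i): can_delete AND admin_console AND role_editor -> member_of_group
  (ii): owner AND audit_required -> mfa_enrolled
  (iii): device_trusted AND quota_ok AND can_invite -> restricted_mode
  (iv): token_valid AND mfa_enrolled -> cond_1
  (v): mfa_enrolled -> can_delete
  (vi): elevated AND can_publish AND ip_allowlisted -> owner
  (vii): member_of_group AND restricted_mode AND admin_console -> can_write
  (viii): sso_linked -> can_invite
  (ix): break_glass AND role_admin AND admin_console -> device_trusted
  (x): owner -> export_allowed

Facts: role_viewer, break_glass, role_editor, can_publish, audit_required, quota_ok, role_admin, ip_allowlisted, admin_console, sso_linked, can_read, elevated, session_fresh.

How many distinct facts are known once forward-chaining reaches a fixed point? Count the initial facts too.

22

Round 1: (vi) [elevated AND can_publish AND ip_allowlisted -> owner]; (viii) [sso_linked -> can_invite]; (ix) [break_glass AND role_admin AND admin_console -> device_trusted]. New: owner, can_invite, device_trusted.
Round 2: (ii) [owner AND audit_required -> mfa_enrolled]; (iii) [device_trusted AND quota_ok AND can_invite -> restricted_mode]; (x) [owner -> export_allowed]. New: mfa_enrolled, restricted_mode, export_allowed.
Round 3: (v) [mfa_enrolled -> can_delete]. New: can_delete.
Round 4: (i) [can_delete AND admin_console AND role_editor -> member_of_group]. New: member_of_group.
Round 5: (vii) [member_of_group AND restricted_mode AND admin_console -> can_write]. New: can_write.
Closure: {admin_console, audit_required, break_glass, can_delete, can_invite, can_publish, can_read, can_write, device_trusted, elevated, export_allowed, ip_allowlisted, member_of_group, mfa_enrolled, owner, quota_ok, restricted_mode, role_admin, role_editor, role_viewer, session_fresh, sso_linked} — 22 facts.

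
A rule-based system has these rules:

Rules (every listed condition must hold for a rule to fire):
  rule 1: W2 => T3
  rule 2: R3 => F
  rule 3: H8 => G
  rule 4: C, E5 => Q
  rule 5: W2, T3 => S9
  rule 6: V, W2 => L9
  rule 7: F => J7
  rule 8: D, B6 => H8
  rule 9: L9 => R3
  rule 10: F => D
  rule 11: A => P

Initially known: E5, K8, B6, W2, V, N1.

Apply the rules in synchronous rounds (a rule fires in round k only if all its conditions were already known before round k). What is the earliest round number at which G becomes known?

Round 1: rule 1 [W2 => T3]; rule 6 [V, W2 => L9]. Adds T3, L9.
Round 2: rule 5 [W2, T3 => S9]; rule 9 [L9 => R3]. Adds S9, R3.
Round 3: rule 2 [R3 => F]. Adds F.
Round 4: rule 7 [F => J7]; rule 10 [F => D]. Adds J7, D.
Round 5: rule 8 [D, B6 => H8]. Adds H8.
Round 6: rule 3 [H8 => G]. Adds G.
G first appears in round 6.

6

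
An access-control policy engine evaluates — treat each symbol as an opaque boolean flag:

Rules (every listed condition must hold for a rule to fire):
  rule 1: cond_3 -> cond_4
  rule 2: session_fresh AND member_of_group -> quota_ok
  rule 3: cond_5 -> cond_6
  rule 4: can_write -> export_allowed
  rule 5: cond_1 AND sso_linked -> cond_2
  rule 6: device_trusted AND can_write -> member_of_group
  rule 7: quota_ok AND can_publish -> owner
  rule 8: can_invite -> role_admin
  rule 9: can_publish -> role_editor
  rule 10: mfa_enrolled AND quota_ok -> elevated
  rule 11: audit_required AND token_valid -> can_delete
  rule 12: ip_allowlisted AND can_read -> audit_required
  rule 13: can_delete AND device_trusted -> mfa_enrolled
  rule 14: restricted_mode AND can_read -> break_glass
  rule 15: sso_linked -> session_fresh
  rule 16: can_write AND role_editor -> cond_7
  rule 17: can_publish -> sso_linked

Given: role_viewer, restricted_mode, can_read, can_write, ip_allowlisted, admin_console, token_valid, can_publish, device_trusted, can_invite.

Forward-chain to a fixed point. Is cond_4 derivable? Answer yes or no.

no

[1] rule 4 [can_write -> export_allowed]; rule 6 [device_trusted AND can_write -> member_of_group]; rule 8 [can_invite -> role_admin]; rule 9 [can_publish -> role_editor]; rule 12 [ip_allowlisted AND can_read -> audit_required]; rule 14 [restricted_mode AND can_read -> break_glass]; rule 17 [can_publish -> sso_linked]. ⇒ new: export_allowed, member_of_group, role_admin, role_editor, audit_required, break_glass, sso_linked.
[2] rule 11 [audit_required AND token_valid -> can_delete]; rule 15 [sso_linked -> session_fresh]; rule 16 [can_write AND role_editor -> cond_7]. ⇒ new: can_delete, session_fresh, cond_7.
[3] rule 2 [session_fresh AND member_of_group -> quota_ok]; rule 13 [can_delete AND device_trusted -> mfa_enrolled]. ⇒ new: quota_ok, mfa_enrolled.
[4] rule 7 [quota_ok AND can_publish -> owner]; rule 10 [mfa_enrolled AND quota_ok -> elevated]. ⇒ new: owner, elevated.
Fixed point reached. cond_4 is concluded only by rule 1; rule 1 needs cond_3 (never derived).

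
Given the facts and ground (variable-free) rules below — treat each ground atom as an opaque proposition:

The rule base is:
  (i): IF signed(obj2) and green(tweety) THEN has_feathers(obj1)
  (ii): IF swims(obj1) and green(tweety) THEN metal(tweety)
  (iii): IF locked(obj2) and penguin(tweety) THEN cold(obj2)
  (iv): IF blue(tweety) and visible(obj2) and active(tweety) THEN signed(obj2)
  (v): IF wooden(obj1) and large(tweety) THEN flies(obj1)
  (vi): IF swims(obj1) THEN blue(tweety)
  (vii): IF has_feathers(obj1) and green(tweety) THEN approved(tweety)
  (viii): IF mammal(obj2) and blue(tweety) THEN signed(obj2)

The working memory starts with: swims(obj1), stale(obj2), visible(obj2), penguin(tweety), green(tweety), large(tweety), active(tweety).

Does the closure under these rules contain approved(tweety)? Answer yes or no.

yes

Round 1 — (ii), (vi), derive metal(tweety), blue(tweety).
Round 2 — (iv), derive signed(obj2).
Round 3 — (i), derive has_feathers(obj1).
Round 4 — (vii), derive approved(tweety).
approved(tweety) appears in round 4, so it is derivable.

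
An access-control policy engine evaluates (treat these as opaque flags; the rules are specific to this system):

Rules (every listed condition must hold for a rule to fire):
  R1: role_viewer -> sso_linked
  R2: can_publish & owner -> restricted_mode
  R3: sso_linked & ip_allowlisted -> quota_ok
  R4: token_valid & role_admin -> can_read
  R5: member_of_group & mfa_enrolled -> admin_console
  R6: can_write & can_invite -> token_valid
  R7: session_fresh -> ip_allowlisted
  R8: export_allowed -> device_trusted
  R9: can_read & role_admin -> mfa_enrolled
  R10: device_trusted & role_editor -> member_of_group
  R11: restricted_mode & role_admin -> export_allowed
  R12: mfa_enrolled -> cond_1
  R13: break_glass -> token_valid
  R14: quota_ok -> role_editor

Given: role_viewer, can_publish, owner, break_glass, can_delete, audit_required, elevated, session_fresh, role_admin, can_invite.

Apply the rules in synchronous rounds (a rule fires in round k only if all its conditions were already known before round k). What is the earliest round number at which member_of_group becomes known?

4

Round 1 — R1, R2, R7, R13, derive sso_linked, restricted_mode, ip_allowlisted, token_valid.
Round 2 — R3, R4, R11, derive quota_ok, can_read, export_allowed.
Round 3 — R8, R9, R14, derive device_trusted, mfa_enrolled, role_editor.
Round 4 — R10, R12, derive member_of_group, cond_1.
member_of_group first appears in round 4.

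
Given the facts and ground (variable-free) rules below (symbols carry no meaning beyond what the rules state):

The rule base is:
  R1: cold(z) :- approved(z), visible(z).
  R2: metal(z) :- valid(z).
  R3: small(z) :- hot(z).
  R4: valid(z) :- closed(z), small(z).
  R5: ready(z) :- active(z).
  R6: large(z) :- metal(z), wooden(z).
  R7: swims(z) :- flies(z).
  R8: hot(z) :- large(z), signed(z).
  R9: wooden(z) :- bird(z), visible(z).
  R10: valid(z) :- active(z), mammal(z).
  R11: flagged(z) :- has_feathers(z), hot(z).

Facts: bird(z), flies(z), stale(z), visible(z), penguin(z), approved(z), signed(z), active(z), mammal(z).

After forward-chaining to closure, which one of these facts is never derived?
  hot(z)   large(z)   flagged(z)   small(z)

flagged(z)

Round 1: R1 [cold(z) :- approved(z), visible(z).]; R5 [ready(z) :- active(z).]; R7 [swims(z) :- flies(z).]; R9 [wooden(z) :- bird(z), visible(z).]; R10 [valid(z) :- active(z), mammal(z).]. Adds cold(z), ready(z), swims(z), wooden(z), valid(z).
Round 2: R2 [metal(z) :- valid(z).]. Adds metal(z).
Round 3: R6 [large(z) :- metal(z), wooden(z).]. Adds large(z).
Round 4: R8 [hot(z) :- large(z), signed(z).]. Adds hot(z).
Round 5: R3 [small(z) :- hot(z).]. Adds small(z).
Derived: large(z) (round 3), small(z) (round 5), hot(z) (round 4). flagged(z) never appears in any round.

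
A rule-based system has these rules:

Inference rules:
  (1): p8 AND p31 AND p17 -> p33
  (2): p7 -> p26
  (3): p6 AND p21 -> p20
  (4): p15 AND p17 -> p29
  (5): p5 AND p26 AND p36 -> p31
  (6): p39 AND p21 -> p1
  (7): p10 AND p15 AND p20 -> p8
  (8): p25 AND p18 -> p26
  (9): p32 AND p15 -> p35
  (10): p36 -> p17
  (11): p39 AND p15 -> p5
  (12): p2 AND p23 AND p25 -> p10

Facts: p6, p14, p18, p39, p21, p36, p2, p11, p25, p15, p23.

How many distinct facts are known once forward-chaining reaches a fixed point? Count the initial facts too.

Round 1 fires (3), (6), (8), (10), (11), (12), giving p20, p1, p26, p17, p5, p10.
Round 2 fires (4), (5), (7), giving p29, p31, p8.
Round 3 fires (1), giving p33.
Closure: {p1, p10, p11, p14, p15, p17, p18, p2, p20, p21, p23, p25, p26, p29, p31, p33, p36, p39, p5, p6, p8} — 21 facts.

21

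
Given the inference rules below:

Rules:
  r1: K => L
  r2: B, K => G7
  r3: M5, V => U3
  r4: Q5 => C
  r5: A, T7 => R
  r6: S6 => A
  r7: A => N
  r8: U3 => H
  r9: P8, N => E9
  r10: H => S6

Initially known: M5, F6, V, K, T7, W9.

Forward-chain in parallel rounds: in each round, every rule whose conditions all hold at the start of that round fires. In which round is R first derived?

Round 1 fires r1, r3, giving L, U3.
Round 2 fires r8, giving H.
Round 3 fires r10, giving S6.
Round 4 fires r6, giving A.
Round 5 fires r5, r7, giving R, N.
R first appears in round 5.

5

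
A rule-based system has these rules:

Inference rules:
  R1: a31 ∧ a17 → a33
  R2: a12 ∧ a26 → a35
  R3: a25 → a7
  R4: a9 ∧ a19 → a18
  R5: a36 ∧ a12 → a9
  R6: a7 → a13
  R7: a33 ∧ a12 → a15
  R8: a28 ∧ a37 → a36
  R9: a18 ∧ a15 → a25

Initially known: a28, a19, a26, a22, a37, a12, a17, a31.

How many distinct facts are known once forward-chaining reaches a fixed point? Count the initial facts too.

17

Round 1 fires R1, R2, R8, giving a33, a35, a36.
Round 2 fires R5, R7, giving a9, a15.
Round 3 fires R4, giving a18.
Round 4 fires R9, giving a25.
Round 5 fires R3, giving a7.
Round 6 fires R6, giving a13.
Closure: {a12, a13, a15, a17, a18, a19, a22, a25, a26, a28, a31, a33, a35, a36, a37, a7, a9} — 17 facts.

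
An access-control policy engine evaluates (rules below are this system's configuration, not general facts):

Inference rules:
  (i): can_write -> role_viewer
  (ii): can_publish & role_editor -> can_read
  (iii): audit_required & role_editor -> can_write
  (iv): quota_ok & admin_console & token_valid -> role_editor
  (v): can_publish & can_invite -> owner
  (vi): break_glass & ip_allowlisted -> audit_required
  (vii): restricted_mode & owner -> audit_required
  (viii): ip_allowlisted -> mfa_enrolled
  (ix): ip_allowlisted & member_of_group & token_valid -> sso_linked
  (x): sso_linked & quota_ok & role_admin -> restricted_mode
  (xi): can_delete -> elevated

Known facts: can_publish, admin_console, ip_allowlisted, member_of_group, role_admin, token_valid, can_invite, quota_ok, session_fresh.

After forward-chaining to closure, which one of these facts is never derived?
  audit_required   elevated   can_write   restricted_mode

Round 1 fires (iv), (v), (viii), (ix), giving role_editor, owner, mfa_enrolled, sso_linked.
Round 2 fires (ii), (x), giving can_read, restricted_mode.
Round 3 fires (vii), giving audit_required.
Round 4 fires (iii), giving can_write.
Round 5 fires (i), giving role_viewer.
Derived: audit_required (round 3), can_write (round 4), restricted_mode (round 2). elevated never appears in any round.

elevated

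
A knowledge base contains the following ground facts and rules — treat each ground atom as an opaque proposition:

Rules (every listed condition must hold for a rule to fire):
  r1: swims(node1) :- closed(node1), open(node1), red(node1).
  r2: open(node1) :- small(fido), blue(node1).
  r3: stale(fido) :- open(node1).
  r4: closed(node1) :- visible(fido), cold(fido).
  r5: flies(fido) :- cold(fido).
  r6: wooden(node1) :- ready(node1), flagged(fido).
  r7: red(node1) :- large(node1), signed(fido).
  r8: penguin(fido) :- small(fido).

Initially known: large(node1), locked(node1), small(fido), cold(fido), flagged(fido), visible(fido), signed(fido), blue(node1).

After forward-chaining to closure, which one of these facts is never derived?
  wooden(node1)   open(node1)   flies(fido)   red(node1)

wooden(node1)

[1] r2 [open(node1) :- small(fido), blue(node1).]; r4 [closed(node1) :- visible(fido), cold(fido).]; r5 [flies(fido) :- cold(fido).]; r7 [red(node1) :- large(node1), signed(fido).]; r8 [penguin(fido) :- small(fido).]. ⇒ new: open(node1), closed(node1), flies(fido), red(node1), penguin(fido).
[2] r1 [swims(node1) :- closed(node1), open(node1), red(node1).]; r3 [stale(fido) :- open(node1).]. ⇒ new: swims(node1), stale(fido).
Derived: red(node1) (round 1), open(node1) (round 1), flies(fido) (round 1). wooden(node1) never appears in any round.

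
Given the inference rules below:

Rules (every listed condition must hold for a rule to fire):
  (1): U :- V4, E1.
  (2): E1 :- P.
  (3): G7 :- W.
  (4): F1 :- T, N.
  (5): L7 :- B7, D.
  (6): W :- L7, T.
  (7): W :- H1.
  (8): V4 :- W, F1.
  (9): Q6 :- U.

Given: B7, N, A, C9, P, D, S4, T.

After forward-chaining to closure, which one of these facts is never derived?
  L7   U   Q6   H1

H1

Round 1: (2) [E1 :- P.]; (4) [F1 :- T, N.]; (5) [L7 :- B7, D.]. Adds E1, F1, L7.
Round 2: (6) [W :- L7, T.]. Adds W.
Round 3: (3) [G7 :- W.]; (8) [V4 :- W, F1.]. Adds G7, V4.
Round 4: (1) [U :- V4, E1.]. Adds U.
Round 5: (9) [Q6 :- U.]. Adds Q6.
Derived: L7 (round 1), Q6 (round 5), U (round 4). H1 never appears in any round.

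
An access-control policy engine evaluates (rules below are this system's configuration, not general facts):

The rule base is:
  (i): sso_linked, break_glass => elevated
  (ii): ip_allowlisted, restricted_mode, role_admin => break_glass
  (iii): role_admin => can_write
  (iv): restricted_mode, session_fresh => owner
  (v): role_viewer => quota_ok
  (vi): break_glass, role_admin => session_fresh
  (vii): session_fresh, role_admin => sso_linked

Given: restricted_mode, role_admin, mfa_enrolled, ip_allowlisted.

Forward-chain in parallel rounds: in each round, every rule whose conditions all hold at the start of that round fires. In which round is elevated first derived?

4

Round 1: (ii) [ip_allowlisted, restricted_mode, role_admin => break_glass]; (iii) [role_admin => can_write]. Adds break_glass, can_write.
Round 2: (vi) [break_glass, role_admin => session_fresh]. Adds session_fresh.
Round 3: (iv) [restricted_mode, session_fresh => owner]; (vii) [session_fresh, role_admin => sso_linked]. Adds owner, sso_linked.
Round 4: (i) [sso_linked, break_glass => elevated]. Adds elevated.
elevated first appears in round 4.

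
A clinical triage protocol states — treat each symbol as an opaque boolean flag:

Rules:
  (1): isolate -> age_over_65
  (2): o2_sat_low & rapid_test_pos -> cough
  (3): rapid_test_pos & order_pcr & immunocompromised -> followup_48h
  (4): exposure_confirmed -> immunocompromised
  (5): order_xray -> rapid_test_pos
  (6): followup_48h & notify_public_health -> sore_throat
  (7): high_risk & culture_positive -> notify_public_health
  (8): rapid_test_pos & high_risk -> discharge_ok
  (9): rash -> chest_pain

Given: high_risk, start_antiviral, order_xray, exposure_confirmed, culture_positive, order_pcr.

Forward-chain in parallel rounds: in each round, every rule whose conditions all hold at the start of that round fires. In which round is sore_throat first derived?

[1] (4) [exposure_confirmed -> immunocompromised]; (5) [order_xray -> rapid_test_pos]; (7) [high_risk & culture_positive -> notify_public_health]. ⇒ new: immunocompromised, rapid_test_pos, notify_public_health.
[2] (3) [rapid_test_pos & order_pcr & immunocompromised -> followup_48h]; (8) [rapid_test_pos & high_risk -> discharge_ok]. ⇒ new: followup_48h, discharge_ok.
[3] (6) [followup_48h & notify_public_health -> sore_throat]. ⇒ new: sore_throat.
sore_throat first appears in round 3.

3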